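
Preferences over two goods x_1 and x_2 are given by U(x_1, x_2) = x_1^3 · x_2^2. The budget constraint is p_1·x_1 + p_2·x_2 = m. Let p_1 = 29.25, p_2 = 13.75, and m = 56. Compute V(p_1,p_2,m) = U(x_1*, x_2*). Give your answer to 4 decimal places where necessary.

V = 4.0228

Tangency: MRS = (3/2)·x_2/x_1 = p_1/p_2.
Rearranging, p_2·x_2 = (2/3)·p_1·x_1. Substituting into the budget gives p_1·x_1·(1 + (2/3)) = m.
Demand: x_1*(p_1,p_2,m) = 0.6·m/p_1 and x_2* = 0.4·m/p_2.
At p_1=29.25, p_2=13.75, m=56: x_1* = 0.6·56/29.25 = 1.1487, x_2* = 1.6291.
Utility at the optimum: U(1.1487, 1.6291) = 4.0228.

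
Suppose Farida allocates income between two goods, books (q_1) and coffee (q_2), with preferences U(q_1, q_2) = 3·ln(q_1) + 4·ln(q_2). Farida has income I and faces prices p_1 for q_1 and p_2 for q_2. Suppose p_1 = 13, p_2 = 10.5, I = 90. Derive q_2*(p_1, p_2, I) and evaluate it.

The MRS is (3/4)·q_2/q_1. Set MRS = p_1/p_2.
So 3·p_2·q_2 = 4·p_1·q_1; combined with the budget, a share 3/7 of income goes to q_1.
Demand: q_1*(p_1,p_2,I) = 3/7·I/p_1 and q_2* = 4/7·I/p_2.
At p_1=13, p_2=10.5, I=90: q_2* = 4/7·90/10.5 = 4.898.

q_2* = 4.898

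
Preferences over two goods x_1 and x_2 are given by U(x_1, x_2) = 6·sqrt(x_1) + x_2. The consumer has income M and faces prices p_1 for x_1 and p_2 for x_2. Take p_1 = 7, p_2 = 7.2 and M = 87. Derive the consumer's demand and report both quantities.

x_1* = 9.5216, x_2* = 2.8262

Set MRS = p_1/p_2: 3·x_1^(−1/2) = p_1/p_2.
Thus x_1* = (3·p_2/p_1)² — independent of M — with the rest of income spent on x_2.
Plugging in: x_1* = (3·7.2/7)² = 9.5216, x_2* = 2.8262.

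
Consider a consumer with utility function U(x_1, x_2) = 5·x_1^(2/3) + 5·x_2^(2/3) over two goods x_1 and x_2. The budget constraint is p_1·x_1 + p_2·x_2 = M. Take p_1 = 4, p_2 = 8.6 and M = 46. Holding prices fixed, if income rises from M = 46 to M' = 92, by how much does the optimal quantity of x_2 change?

MRS = MU_x_1/MU_x_2 = (x_2/x_1)^(1/3). Set equal to p_1/p_2.
Solve for the ratio: x_2/x_1 = [p_1/p_2]^(3).
With the ratio pinned down, the budget gives x_1* = M/(p_1 + p_2·(x_2/x_1)) and x_2* = (x_2/x_1)·x_1*.
Numerically x_2/x_1 = 0.10062, so x_1* = 46/(4 + 8.6·0.10062) = 9.4546 and x_2* = 0.10062·9.4546 = 0.9513.
At M' = 92: x_2* = 1.9027. Change: 1.9027 − 0.9513 = 0.9513.

Δx_2* = 0.9513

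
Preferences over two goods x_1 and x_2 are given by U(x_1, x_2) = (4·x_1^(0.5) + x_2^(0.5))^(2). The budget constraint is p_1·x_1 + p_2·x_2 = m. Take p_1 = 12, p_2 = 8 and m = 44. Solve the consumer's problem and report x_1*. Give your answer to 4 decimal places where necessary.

x_1* = 3.3524

From the CES first-order condition, 4·(x_2/x_1)^(0.5) = p_1/p_2.
Hence x_2/x_1 = ((1/4)·p_1/p_2)^(1/(0.5)), i.e. raised to the 2 power.
Substitute x_2 = (x_2/x_1)·x_1 into the budget: x_1* = m/(p_1 + p_2·(x_2/x_1)).
Numerically x_2/x_1 = 0.140625, so x_1* = 44/(12 + 8·0.140625) = 3.3524.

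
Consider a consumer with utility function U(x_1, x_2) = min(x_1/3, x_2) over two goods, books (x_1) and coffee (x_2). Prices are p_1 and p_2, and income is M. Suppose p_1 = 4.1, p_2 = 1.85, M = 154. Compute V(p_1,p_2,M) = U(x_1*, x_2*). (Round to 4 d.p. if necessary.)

Demand: x_1*(p_1,p_2,M) = 3·M/(3·p_1 + p_2), x_2* = M/(3·p_1 + p_2).
Here 3·4.1 + 1.85 = 14.15, giving x_1* = 32.6502 and x_2* = 10.8834.
Utility at the optimum: U(32.6502, 10.8834) = 10.8834.

V = 10.8834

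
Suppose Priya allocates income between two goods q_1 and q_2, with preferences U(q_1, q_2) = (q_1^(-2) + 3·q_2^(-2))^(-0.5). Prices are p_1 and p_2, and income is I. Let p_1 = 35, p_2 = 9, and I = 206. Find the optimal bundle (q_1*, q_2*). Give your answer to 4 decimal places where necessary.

MU_q_1 ∝ q_1^(-3), MU_q_2 ∝ 3·q_2^(-3), so MRS = (1/3)·(q_2/q_1)^(3) = p_1/p_2.
Hence q_2/q_1 = (3·p_1/p_2)^(1/(3)), i.e. raised to the 1/3 power.
With the ratio pinned down, the budget gives q_1* = I/(p_1 + p_2·(q_2/q_1)) and q_2* = (q_2/q_1)·q_1*.
Numerically q_2/q_1 = 2.268031, so q_1* = 206/(35 + 9·2.268031) = 3.7176 and q_2* = 2.268031·3.7176 = 8.4316.

q_1* = 3.7176, q_2* = 8.4316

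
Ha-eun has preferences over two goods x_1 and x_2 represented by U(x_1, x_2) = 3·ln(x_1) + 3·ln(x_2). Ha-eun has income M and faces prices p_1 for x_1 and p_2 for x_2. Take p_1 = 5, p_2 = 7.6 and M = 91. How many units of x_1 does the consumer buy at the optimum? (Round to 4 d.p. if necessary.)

The MRS is x_2/x_1. Set MRS = p_1/p_2.
So 3·p_2·x_2 = 3·p_1·x_1; combined with the budget, a share 0.5 of income goes to x_1.
Demand: x_1*(p_1,p_2,M) = 0.5·M/p_1 and x_2* = 0.5·M/p_2.
At p_1=5, p_2=7.6, M=91: x_1* = 0.5·91/5 = 9.1.

x_1* = 9.1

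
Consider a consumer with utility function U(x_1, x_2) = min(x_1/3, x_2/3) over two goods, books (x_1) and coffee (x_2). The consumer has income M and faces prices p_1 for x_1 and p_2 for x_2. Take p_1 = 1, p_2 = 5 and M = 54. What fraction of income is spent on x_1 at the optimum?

share on x_1 = 0.1667

Leontief preferences: the optimum is at the kink where x_1/3 = x_2/3, i.e. x_2 = x_1.
Budget: p_1·x_1 + p_2·x_1 = M, so (3·p_1 + 3·p_2)·x_1 = 3·M.
Demand: x_1*(p_1,p_2,M) = 3·M/(3·p_1 + 3·p_2), x_2* = 3·M/(3·p_1 + 3·p_2).
Here 3·1 + 3·5 = 18, giving x_1* = 9 and x_2* = 9.
Expenditure on x_1: 1·9 = 9; share = 0.1667.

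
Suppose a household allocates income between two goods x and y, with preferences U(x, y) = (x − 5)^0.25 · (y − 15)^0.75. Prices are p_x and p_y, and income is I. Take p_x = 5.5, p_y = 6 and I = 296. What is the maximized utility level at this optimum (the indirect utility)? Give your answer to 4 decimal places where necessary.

Let x' = x−5, y' = y−15. MRS = (1/3)·y'/x' = p_x/p_y.
After buying the subsistence bundle (5, 15), a share 0.25 of the remaining income goes to x: x* = 5 + 0.25·(I − 5p_x − 15p_y)/p_x.
Discretionary income = 296 − 5·5.5 − 15·6 = 178.5; x* = 5 + 0.25·178.5/5.5 = 13.1136; y* = 15 + 0.75·178.5/6 = 37.3125.
Utility at the optimum: U(13.1136, 37.3125) = 17.3267.

V = 17.3267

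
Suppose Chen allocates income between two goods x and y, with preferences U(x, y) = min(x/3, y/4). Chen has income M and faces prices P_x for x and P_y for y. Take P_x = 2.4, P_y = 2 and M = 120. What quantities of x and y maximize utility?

x* = 23.6842, y* = 31.5789

Leontief preferences: the optimum is at the kink where x/3 = y/4, i.e. y = (4/3)·x.
Budget: P_x·x + P_y·(4/3)·x = M, so (3·P_x + 4·P_y)·x = 3·M.
Demand: x*(P_x,P_y,M) = 3·M/(3·P_x + 4·P_y), y* = 4·M/(3·P_x + 4·P_y).
Here 3·2.4 + 4·2 = 15.2, giving x* = 23.6842 and y* = 31.5789.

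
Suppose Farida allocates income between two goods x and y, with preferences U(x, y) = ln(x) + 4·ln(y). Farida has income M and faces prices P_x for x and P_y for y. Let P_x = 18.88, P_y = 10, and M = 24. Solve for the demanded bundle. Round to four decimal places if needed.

The MRS is (1/4)·y/x. Set MRS = P_x/P_y.
So P_y·y = 4·P_x·x; combined with the budget, a share 0.2 of income goes to x.
Demand: x*(P_x,P_y,M) = 0.2·M/P_x and y* = 0.8·M/P_y.
At P_x=18.88, P_y=10, M=24: x* = 0.2·24/18.88 = 0.2542, y* = 1.92.

x* = 0.2542, y* = 1.92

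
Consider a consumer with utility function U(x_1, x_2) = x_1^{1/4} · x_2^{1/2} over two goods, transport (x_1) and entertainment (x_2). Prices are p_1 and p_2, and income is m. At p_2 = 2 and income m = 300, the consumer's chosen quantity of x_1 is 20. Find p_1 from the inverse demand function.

p_1 = 5

Tangency: MRS = (1/2)·x_2/x_1 = p_1/p_2.
Rearranging, p_2·x_2 = 2·p_1·x_1. Substituting into the budget gives p_1·x_1·(1 + 2) = m.
Demand: x_1*(p_1,p_2,m) = 1/3·m/p_1 and x_2* = 2/3·m/p_2.
Set x_1* = 20 in the demand function and solve for p_1: p_1 = 5.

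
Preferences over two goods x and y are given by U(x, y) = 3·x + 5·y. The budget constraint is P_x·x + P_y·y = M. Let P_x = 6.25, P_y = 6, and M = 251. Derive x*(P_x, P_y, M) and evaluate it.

Perfect substitutes: compare marginal utility per dollar. 3/P_x vs 5/P_y → 0.48 vs 0.8333.
y gives more utility per dollar, so spend all income on y: y* = M/P_y, x* = 0.
Numerically: x* = 0, y* = 41.8333.

x* = 0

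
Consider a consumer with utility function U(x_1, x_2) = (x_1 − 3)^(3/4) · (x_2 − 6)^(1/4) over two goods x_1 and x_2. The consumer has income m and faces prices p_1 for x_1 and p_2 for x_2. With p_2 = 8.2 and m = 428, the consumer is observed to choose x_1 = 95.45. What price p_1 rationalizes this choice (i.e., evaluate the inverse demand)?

p_1 = 3

MRS = 3·(x_2−6)/(x_1−3). Tangency with p_1/p_2 gives x_2−6 = (1/3)·(p_1/p_2)·(x_1−3).
After buying the subsistence bundle (3, 6), a share 0.75 of the remaining income goes to x_1: x_1* = 3 + 0.75·(m − 3p_1 − 6p_2)/p_1.
Set x_1* = 95.45 in the demand function and solve for p_1: p_1 = 3.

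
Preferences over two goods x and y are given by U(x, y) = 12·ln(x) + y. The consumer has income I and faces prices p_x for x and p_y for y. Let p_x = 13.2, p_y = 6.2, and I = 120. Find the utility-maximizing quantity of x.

x* = 5.6364

Set MRS = p_x/p_y: (12/x)/1 = p_x/p_y.
So x*(p_x,p_y) = 12·p_y/p_x, independent of income; and y* = (I − 12·p_y)/p_y.
At the given prices: x* = 12·6.2/13.2 = 5.6364.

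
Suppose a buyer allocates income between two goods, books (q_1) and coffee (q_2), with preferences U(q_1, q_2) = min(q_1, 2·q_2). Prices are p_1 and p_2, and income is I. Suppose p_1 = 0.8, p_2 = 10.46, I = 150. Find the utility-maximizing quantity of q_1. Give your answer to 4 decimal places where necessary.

With perfect complements, no substitution: consume in ratio q_1:q_2 = 2:1.
Budget: p_1·q_1 + p_2·(1/2)·q_1 = I, so (2·p_1 + p_2)·q_1 = 2·I.
Demand: q_1*(p_1,p_2,I) = 2·I/(2·p_1 + p_2), q_2* = I/(2·p_1 + p_2).
Here 2·0.8 + 10.46 = 12.06, giving q_1* = 24.8756.

q_1* = 24.8756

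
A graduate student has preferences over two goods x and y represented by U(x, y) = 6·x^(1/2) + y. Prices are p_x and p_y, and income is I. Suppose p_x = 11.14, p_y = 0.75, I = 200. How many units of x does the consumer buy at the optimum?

Thus x* = (3·p_y/p_x)² — independent of I — with the rest of income spent on y.
Plugging in: x* = (3·0.75/11.14)² = 0.0408.

x* = 0.0408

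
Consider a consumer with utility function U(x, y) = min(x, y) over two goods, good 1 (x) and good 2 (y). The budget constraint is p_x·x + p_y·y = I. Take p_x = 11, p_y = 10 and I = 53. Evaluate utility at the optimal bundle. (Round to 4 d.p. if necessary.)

V = 2.5238

Here 11 + 10 = 21, giving x* = 2.5238 and y* = 2.5238.
Utility at the optimum: U(2.5238, 2.5238) = 2.5238.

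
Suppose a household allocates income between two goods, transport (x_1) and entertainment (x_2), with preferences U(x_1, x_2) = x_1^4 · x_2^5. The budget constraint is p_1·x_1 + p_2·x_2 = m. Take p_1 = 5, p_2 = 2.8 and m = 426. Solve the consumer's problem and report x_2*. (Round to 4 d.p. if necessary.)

x_2* = 84.5238

MU_x_1/MU_x_2 = (4·x_2)/(5·x_1); tangency sets this equal to p_1/p_2.
So 4·p_2·x_2 = 5·p_1·x_1; combined with the budget, a share 4/9 of income goes to x_1.
Demand: x_1*(p_1,p_2,m) = 4/9·m/p_1 and x_2* = 5/9·m/p_2.
At p_1=5, p_2=2.8, m=426: x_2* = 5/9·426/2.8 = 84.5238.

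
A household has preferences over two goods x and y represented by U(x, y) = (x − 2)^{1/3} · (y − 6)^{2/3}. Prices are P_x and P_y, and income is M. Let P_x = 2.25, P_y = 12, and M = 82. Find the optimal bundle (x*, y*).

x* = 2.8148, y* = 6.3056

Let x' = x−2, y' = y−6. MRS = (1/2)·y'/x' = P_x/P_y.
Substituting into the budget: x* = 2 + 1/3·(M − 2·P_x − 6·P_y)/P_x, and y* = 6 + 2/3·(…)/P_y.
Discretionary income = 82 − 2·2.25 − 6·12 = 5.5; x* = 2 + 1/3·5.5/2.25 = 2.8148; y* = 6 + 2/3·5.5/12 = 6.3056.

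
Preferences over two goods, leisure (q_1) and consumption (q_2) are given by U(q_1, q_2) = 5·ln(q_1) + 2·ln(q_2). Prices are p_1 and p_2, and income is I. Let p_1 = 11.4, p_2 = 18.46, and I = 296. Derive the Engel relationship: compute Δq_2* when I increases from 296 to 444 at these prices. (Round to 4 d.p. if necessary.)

Δq_2* = 2.2907

MU_q_1/MU_q_2 = (5·q_2)/(2·q_1); tangency sets this equal to p_1/p_2.
So 5·p_2·q_2 = 2·p_1·q_1; combined with the budget, a share 5/7 of income goes to q_1.
Demand: q_1*(p_1,p_2,I) = 5/7·I/p_1 and q_2* = 2/7·I/p_2.
At p_1=11.4, p_2=18.46, I=296: q_2* = 2/7·296/18.46 = 4.5813.
At I' = 444: q_2* = 6.872. Change: 6.872 − 4.5813 = 2.2907.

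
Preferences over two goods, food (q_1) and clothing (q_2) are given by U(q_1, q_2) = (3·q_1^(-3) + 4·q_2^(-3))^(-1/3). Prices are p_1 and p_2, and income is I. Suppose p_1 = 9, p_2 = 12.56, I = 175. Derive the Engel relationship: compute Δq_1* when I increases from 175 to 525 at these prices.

Δq_1* = 16.3417

Substitute q_2 = (q_2/q_1)·q_1 into the budget: q_1* = I/(p_1 + p_2·(q_2/q_1)).
Numerically q_2/q_1 = 0.988662, so q_1* = 175/(9 + 12.56·0.988662) = 8.1709.
At I' = 525: q_1* = 24.5126. Change: 24.5126 − 8.1709 = 16.3417.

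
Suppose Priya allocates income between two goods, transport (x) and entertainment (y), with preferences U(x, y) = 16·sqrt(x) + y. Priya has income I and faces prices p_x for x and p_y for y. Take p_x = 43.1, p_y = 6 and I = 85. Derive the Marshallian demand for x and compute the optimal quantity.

Utility is quasi-linear in y; the FOC for x is 8/√x = p_x/p_y.
Thus x* = (8·p_y/p_x)² — independent of I — with the rest of income spent on y.
Plugging in: x* = (8·6/43.1)² = 1.2403.

x* = 1.2403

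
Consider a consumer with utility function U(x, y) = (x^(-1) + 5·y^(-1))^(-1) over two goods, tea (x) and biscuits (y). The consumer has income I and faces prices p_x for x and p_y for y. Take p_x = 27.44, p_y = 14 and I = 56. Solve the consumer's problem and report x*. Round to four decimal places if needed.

x* = 0.7858

MU_x ∝ x^(-2), MU_y ∝ 5·y^(-2), so MRS = (1/5)·(y/x)^(2) = p_x/p_y.
Hence y/x = (5·p_x/p_y)^(1/(2)), i.e. raised to the 0.5 power.
With the ratio pinned down, the budget gives x* = I/(p_x + p_y·(y/x)) and y* = (y/x)·x*.
Numerically y/x = 3.130495, so x* = 56/(27.44 + 14·3.130495) = 0.7858.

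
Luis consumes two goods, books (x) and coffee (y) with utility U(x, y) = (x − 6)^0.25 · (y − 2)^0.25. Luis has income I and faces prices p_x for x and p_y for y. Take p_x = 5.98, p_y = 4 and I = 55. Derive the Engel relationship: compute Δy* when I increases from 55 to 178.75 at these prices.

Δy* = 15.4688

This is Cobb-Douglas in (x−6, y−2): tangency gives 0.25·p_y·(y−2) = 0.25·p_x·(x−6).
After buying the subsistence bundle (6, 2), a share 0.5 of the remaining income goes to x: x* = 6 + 0.5·(I − 6p_x − 2p_y)/p_x.
Discretionary income = 55 − 6·5.98 − 2·4 = 11.12; y* = 2 + 0.5·11.12/4 = 3.39.
At I' = 178.75: y* = 18.8588. Change: 18.8588 − 3.39 = 15.4688.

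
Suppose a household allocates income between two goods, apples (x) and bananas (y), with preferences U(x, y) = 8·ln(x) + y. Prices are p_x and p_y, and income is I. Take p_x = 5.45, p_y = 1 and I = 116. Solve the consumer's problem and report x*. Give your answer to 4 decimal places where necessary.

So x*(p_x,p_y) = 8·p_y/p_x, independent of income; and y* = (I − 8·p_y)/p_y.
At the given prices: x* = 8·1/5.45 = 1.4679.

x* = 1.4679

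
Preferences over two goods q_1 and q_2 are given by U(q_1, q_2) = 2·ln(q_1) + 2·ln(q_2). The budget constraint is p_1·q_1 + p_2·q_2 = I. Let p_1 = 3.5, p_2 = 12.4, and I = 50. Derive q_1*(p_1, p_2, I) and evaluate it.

q_1* = 7.1429

Tangency: MRS = q_2/q_1 = p_1/p_2.
So 2·p_2·q_2 = 2·p_1·q_1; combined with the budget, a share 0.5 of income goes to q_1.
Demand: q_1*(p_1,p_2,I) = 0.5·I/p_1 and q_2* = 0.5·I/p_2.
At p_1=3.5, p_2=12.4, I=50: q_1* = 0.5·50/3.5 = 7.1429.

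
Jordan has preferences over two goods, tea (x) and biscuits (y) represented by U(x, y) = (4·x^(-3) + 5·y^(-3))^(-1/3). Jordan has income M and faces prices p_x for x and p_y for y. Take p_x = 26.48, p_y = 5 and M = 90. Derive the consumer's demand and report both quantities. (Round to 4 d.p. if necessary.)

x* = 2.6087, y* = 4.1844

From the CES first-order condition, (4/5)·(y/x)^(4) = p_x/p_y.
Hence y/x = ((5/4)·p_x/p_y)^(1/(4)), i.e. raised to the 0.25 power.
With the ratio pinned down, the budget gives x* = M/(p_x + p_y·(y/x)) and y* = (y/x)·x*.
Numerically y/x = 1.604037, so x* = 90/(26.48 + 5·1.604037) = 2.6087 and y* = 1.604037·2.6087 = 4.1844.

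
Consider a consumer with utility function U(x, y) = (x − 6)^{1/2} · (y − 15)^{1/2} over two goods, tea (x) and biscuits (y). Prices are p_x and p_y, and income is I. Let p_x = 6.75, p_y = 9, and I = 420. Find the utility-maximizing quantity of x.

x* = 24.1111

MRS = (y−15)/(x−6). Tangency with p_x/p_y gives y−15 = (p_x/p_y)·(x−6).
After buying the subsistence bundle (6, 15), a share 0.5 of the remaining income goes to x: x* = 6 + 0.5·(I − 6p_x − 15p_y)/p_x.
Discretionary income = 420 − 6·6.75 − 15·9 = 244.5; x* = 6 + 0.5·244.5/6.75 = 24.1111.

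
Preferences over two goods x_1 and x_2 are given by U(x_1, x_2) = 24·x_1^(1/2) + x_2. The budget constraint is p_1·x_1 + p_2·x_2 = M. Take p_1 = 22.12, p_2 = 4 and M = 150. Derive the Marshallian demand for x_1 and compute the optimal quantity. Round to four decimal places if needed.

Set MRS = p_1/p_2: 12·x_1^(−1/2) = p_1/p_2.
Solve: √x_1 = 12·p_2/p_1, so x_1*(p_1,p_2) = (12·p_2/p_1)², and x_2* = (M − p_1·x_1*)/p_2.
Plugging in: x_1* = (12·4/22.12)² = 4.7088.

x_1* = 4.7088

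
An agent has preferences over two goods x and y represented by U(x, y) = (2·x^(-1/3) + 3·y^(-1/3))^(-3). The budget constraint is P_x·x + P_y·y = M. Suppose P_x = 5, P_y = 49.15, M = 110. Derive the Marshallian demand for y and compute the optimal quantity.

y* = 1.5798

With the ratio pinned down, the budget gives x* = M/(P_x + P_y·(y/x)) and y* = (y/x)·x*.
Numerically y/x = 0.244148, so x* = 110/(5 + 49.15·0.244148) = 6.4706 and y* = 0.244148·6.4706 = 1.5798.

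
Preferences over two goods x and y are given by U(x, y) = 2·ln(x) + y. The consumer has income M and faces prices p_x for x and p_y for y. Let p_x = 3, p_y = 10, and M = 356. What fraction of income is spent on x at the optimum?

Set MRS = p_x/p_y: (2/x)/1 = p_x/p_y.
So x*(p_x,p_y) = 2·p_y/p_x, independent of income; and y* = (M − 2·p_y)/p_y.
At the given prices: x* = 2·10/3 = 6.6667, and y* = 33.6.
Expenditure on x: 3·6.6667 = 20; share = 0.0562.

share on x = 0.0562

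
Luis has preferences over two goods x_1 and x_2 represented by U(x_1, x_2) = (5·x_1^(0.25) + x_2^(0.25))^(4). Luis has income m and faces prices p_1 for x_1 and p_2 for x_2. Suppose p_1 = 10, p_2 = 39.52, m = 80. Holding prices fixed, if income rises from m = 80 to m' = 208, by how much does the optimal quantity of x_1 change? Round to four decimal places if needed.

From the CES first-order condition, 5·(x_2/x_1)^(0.75) = p_1/p_2.
Solve for the ratio: x_2/x_1 = [(1/5)·p_1/p_2]^(4/3).
With the ratio pinned down, the budget gives x_1* = m/(p_1 + p_2·(x_2/x_1)) and x_2* = (x_2/x_1)·x_1*.
Numerically x_2/x_1 = 0.018719, so x_1* = 80/(10 + 39.52·0.018719) = 7.4489.
At m' = 208: x_1* = 19.3673. Change: 19.3673 − 7.4489 = 11.9183.

Δx_1* = 11.9183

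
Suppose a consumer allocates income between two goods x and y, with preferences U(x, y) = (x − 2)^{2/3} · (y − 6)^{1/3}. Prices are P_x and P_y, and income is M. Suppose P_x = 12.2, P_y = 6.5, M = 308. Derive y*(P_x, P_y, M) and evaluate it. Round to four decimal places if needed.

y* = 18.5436

This is Cobb-Douglas in (x−2, y−6): tangency gives 2/3·P_y·(y−6) = 1/3·P_x·(x−2).
Substituting into the budget: x* = 2 + 2/3·(M − 2·P_x − 6·P_y)/P_x, and y* = 6 + 1/3·(…)/P_y.
Discretionary income = 308 − 2·12.2 − 6·6.5 = 244.6; y* = 6 + 1/3·244.6/6.5 = 18.5436.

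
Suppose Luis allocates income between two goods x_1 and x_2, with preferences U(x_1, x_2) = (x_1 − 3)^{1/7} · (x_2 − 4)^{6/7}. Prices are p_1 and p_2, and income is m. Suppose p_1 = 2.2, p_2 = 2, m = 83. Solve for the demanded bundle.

x_1* = 7.4416, x_2* = 33.3143

After buying the subsistence bundle (3, 4), a share 1/7 of the remaining income goes to x_1: x_1* = 3 + 1/7·(m − 3p_1 − 4p_2)/p_1.
Discretionary income = 83 − 3·2.2 − 4·2 = 68.4; x_1* = 3 + 1/7·68.4/2.2 = 7.4416; x_2* = 4 + 6/7·68.4/2 = 33.3143.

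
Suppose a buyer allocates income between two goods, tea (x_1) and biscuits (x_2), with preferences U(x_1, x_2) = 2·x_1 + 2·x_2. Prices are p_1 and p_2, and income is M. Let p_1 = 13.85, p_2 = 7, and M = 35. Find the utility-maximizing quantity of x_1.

Linear utility — the consumer picks whichever good has higher MU/price: 2/13.85 = 0.1444 vs 2/7 = 0.2857.
x_2 gives more utility per dollar, so spend all income on x_2: x_2* = M/p_2, x_1* = 0.
Numerically: x_1* = 0, x_2* = 5.

x_1* = 0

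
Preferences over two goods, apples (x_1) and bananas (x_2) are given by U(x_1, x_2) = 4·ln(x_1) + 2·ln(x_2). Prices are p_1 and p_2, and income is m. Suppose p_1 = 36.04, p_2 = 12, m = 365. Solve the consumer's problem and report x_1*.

Demand: x_1*(p_1,p_2,m) = 2/3·m/p_1 and x_2* = 1/3·m/p_2.
At p_1=36.04, p_2=12, m=365: x_1* = 2/3·365/36.04 = 6.7518.

x_1* = 6.7518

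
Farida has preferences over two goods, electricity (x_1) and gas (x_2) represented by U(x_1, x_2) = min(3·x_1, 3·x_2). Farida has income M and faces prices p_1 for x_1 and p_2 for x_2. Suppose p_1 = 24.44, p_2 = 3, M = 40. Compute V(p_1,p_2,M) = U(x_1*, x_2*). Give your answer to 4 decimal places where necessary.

V = 4.3732

With perfect complements, no substitution: consume in ratio x_1:x_2 = 3:3.
Budget: p_1·x_1 + p_2·x_1 = M, so (3·p_1 + 3·p_2)·x_1 = 3·M.
Demand: x_1*(p_1,p_2,M) = 3·M/(3·p_1 + 3·p_2), x_2* = 3·M/(3·p_1 + 3·p_2).
Here 3·24.44 + 3·3 = 82.32, giving x_1* = 1.4577 and x_2* = 1.4577.
Utility at the optimum: U(1.4577, 1.4577) = 4.3732.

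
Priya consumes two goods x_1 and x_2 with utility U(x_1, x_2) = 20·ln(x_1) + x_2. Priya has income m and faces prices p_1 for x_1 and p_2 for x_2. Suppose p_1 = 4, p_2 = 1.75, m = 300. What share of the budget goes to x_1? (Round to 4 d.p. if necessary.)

share on x_1 = 0.1167

MU_x_1 = 20/x_1, MU_x_2 = 1. Tangency: 20/x_1 = p_1/p_2.
So x_1*(p_1,p_2) = 20·p_2/p_1, independent of income; and x_2* = (m − 20·p_2)/p_2.
At the given prices: x_1* = 20·1.75/4 = 8.75, and x_2* = 151.4286.
Expenditure on x_1: 4·8.75 = 35; share = 0.1167.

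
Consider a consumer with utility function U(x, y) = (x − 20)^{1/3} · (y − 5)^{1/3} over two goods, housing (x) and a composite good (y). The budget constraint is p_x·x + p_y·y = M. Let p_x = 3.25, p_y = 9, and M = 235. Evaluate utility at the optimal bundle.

MRS = (y−5)/(x−20). Tangency with p_x/p_y gives y−5 = (p_x/p_y)·(x−20).
After buying the subsistence bundle (20, 5), a share 0.5 of the remaining income goes to x: x* = 20 + 0.5·(M − 20p_x − 5p_y)/p_x.
Discretionary income = 235 − 20·3.25 − 5·9 = 125; x* = 20 + 0.5·125/3.25 = 39.2308; y* = 5 + 0.5·125/9 = 11.9444.
Utility at the optimum: U(39.2308, 11.9444) = 5.1115.

V = 5.1115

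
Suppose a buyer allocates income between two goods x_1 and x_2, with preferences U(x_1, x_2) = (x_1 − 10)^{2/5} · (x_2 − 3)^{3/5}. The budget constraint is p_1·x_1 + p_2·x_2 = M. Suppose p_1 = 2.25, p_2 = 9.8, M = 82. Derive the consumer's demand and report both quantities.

Let x_1' = x_1−10, x_2' = x_2−3. MRS = (2/3)·x_2'/x_1' = p_1/p_2.
After buying the subsistence bundle (10, 3), a share 0.4 of the remaining income goes to x_1: x_1* = 10 + 0.4·(M − 10p_1 − 3p_2)/p_1.
Discretionary income = 82 − 10·2.25 − 3·9.8 = 30.1; x_1* = 10 + 0.4·30.1/2.25 = 15.3511; x_2* = 3 + 0.6·30.1/9.8 = 4.8429.

x_1* = 15.3511, x_2* = 4.8429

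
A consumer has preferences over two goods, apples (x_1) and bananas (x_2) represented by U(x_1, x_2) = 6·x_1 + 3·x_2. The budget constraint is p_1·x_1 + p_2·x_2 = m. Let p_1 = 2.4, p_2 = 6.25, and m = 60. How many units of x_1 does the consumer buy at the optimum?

Linear utility — the consumer picks whichever good has higher MU/price: 6/2.4 = 2.5 vs 3/6.25 = 0.48.
x_1 gives more utility per dollar, so spend all income on x_1: x_1* = m/p_1, x_2* = 0.
Numerically: x_1* = 25, x_2* = 0.

x_1* = 25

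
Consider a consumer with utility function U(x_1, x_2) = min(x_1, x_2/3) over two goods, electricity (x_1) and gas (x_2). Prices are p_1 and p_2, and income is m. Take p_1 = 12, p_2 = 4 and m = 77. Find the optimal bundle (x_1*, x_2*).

Leontief preferences: the optimum is at the kink where x_1/1 = x_2/3, i.e. x_2 = 3·x_1.
Budget: p_1·x_1 + p_2·3·x_1 = m, so (p_1 + 3·p_2)·x_1 = m.
Demand: x_1*(p_1,p_2,m) = m/(p_1 + 3·p_2), x_2* = 3·m/(p_1 + 3·p_2).
Here 12 + 3·4 = 24, giving x_1* = 3.2083 and x_2* = 9.625.

x_1* = 3.2083, x_2* = 9.625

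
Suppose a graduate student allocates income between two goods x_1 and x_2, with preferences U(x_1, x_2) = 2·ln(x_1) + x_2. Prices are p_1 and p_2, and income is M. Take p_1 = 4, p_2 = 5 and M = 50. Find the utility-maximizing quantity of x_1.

x_1* = 2.5

Set MRS = p_1/p_2: (2/x_1)/1 = p_1/p_2.
So x_1*(p_1,p_2) = 2·p_2/p_1, independent of income; and x_2* = (M − 2·p_2)/p_2.
At the given prices: x_1* = 2·5/4 = 2.5.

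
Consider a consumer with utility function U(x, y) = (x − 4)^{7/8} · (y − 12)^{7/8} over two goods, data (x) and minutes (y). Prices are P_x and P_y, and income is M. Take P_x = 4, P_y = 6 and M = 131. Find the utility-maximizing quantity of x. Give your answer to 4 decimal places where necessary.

MRS = (y−12)/(x−4). Tangency with P_x/P_y gives y−12 = (P_x/P_y)·(x−4).
After buying the subsistence bundle (4, 12), a share 0.5 of the remaining income goes to x: x* = 4 + 0.5·(M − 4P_x − 12P_y)/P_x.
Discretionary income = 131 − 4·4 − 12·6 = 43; x* = 4 + 0.5·43/4 = 9.375.

x* = 9.375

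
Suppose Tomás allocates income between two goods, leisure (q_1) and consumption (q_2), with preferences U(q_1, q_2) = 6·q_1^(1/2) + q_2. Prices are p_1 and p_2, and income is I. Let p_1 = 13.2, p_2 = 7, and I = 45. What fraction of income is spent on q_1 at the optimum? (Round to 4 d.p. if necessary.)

share on q_1 = 0.7424

Set MRS = p_1/p_2: 3·q_1^(−1/2) = p_1/p_2.
Thus q_1* = (3·p_2/p_1)² — independent of I — with the rest of income spent on q_2.
Plugging in: q_1* = (3·7/13.2)² = 2.531, q_2* = 1.6558.
Expenditure on q_1: 13.2·2.531 = 33.4091; share = 0.7424.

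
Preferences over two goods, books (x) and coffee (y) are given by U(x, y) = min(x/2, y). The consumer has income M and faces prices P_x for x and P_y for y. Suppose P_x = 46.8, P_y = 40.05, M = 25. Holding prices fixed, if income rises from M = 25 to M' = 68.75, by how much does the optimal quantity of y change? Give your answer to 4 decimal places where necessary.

Δy* = 0.3273

With perfect complements, no substitution: consume in ratio x:y = 2:1.
Budget: P_x·x + P_y·(1/2)·x = M, so (2·P_x + P_y)·x = 2·M.
Demand: x*(P_x,P_y,M) = 2·M/(2·P_x + P_y), y* = M/(2·P_x + P_y).
Here 2·46.8 + 40.05 = 133.65, giving y* = 0.1871.
At M' = 68.75: y* = 0.5144. Change: 0.5144 − 0.1871 = 0.3273.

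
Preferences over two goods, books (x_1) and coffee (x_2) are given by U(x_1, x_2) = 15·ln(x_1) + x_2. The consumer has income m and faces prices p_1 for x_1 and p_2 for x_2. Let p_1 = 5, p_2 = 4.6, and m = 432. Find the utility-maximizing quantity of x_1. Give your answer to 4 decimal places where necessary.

MU_x_1 = 15/x_1, MU_x_2 = 1. Tangency: 15/x_1 = p_1/p_2.
So x_1*(p_1,p_2) = 15·p_2/p_1, independent of income; and x_2* = (m − 15·p_2)/p_2.
At the given prices: x_1* = 15·4.6/5 = 13.8.

x_1* = 13.8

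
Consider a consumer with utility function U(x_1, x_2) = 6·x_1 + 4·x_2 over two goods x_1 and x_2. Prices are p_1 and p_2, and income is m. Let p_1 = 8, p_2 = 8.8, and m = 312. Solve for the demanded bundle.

x_1* = 39, x_2* = 0

x_1 gives more utility per dollar, so spend all income on x_1: x_1* = m/p_1, x_2* = 0.
Numerically: x_1* = 39, x_2* = 0.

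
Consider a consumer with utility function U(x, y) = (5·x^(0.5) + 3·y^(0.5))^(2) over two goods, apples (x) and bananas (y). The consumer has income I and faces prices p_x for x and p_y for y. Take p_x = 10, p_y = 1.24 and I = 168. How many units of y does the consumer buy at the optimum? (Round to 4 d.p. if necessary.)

MU_x ∝ 5·x^(-0.5), MU_y ∝ 3·y^(-0.5), so MRS = (5/3)·(y/x)^(0.5) = p_x/p_y.
Solve for the ratio: y/x = [(3/5)·p_x/p_y]^(2).
Substitute y = (y/x)·x into the budget: x* = I/(p_x + p_y·(y/x)).
Numerically y/x = 23.413111, so x* = 168/(10 + 1.24·23.413111) = 4.3041 and y* = 23.413111·4.3041 = 100.7731.

y* = 100.7731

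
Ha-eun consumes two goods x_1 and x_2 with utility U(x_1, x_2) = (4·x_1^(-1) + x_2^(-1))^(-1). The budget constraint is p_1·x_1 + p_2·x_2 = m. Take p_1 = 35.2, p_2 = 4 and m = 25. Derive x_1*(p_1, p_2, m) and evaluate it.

MU_x_1 ∝ 4·x_1^(-2), MU_x_2 ∝ x_2^(-2), so MRS = 4·(x_2/x_1)^(2) = p_1/p_2.
Solve for the ratio: x_2/x_1 = [(1/4)·p_1/p_2]^(0.5).
With the ratio pinned down, the budget gives x_1* = m/(p_1 + p_2·(x_2/x_1)) and x_2* = (x_2/x_1)·x_1*.
Numerically x_2/x_1 = 1.48324, so x_1* = 25/(35.2 + 4·1.48324) = 0.6078.

x_1* = 0.6078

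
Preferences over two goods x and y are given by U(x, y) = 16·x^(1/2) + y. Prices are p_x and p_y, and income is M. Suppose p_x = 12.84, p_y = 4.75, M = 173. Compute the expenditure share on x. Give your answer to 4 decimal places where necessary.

MU_x = 8/√x, MU_y = 1. Tangency: 8/√x = p_x/p_y.
Solve: √x = 8·p_y/p_x, so x*(p_x,p_y) = (8·p_y/p_x)², and y* = (M − p_x·x*)/p_y.
Plugging in: x* = (8·4.75/12.84)² = 8.7586, y* = 12.745.
Expenditure on x: 12.84·8.7586 = 112.4611; share = 0.6501.

share on x = 0.6501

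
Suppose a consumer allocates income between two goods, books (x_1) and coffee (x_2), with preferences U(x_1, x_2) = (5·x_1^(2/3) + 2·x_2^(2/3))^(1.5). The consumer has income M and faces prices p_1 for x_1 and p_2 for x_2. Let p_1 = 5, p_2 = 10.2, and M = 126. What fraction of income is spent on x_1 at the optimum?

From the CES first-order condition, (5/2)·(x_2/x_1)^(1/3) = p_1/p_2.
Hence x_2/x_1 = ((2/5)·p_1/p_2)^(1/(1/3)), i.e. raised to the 3 power.
Substitute x_2 = (x_2/x_1)·x_1 into the budget: x_1* = M/(p_1 + p_2·(x_2/x_1)).
Numerically x_2/x_1 = 0.007539, so x_1* = 126/(5 + 10.2·0.007539) = 24.8183 and x_2* = 0.007539·24.8183 = 0.1871.
Expenditure on x_1: 5·24.8183 = 124.0916; share = 0.9849.

share on x_1 = 0.9849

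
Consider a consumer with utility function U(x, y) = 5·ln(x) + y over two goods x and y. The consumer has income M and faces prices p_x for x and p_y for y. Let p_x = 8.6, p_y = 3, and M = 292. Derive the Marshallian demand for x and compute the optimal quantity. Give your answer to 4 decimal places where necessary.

Set MRS = p_x/p_y: (5/x)/1 = p_x/p_y.
So x*(p_x,p_y) = 5·p_y/p_x, independent of income; and y* = (M − 5·p_y)/p_y.
At the given prices: x* = 5·3/8.6 = 1.7442.

x* = 1.7442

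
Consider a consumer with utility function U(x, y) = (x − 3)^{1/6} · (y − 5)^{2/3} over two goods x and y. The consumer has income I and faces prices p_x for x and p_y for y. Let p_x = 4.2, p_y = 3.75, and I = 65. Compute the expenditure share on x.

Substituting into the budget: x* = 3 + 0.2·(I − 3·p_x − 5·p_y)/p_x, and y* = 5 + 0.8·(…)/p_y.
Discretionary income = 65 − 3·4.2 − 5·3.75 = 33.65; x* = 3 + 0.2·33.65/4.2 = 4.6024; y* = 5 + 0.8·33.65/3.75 = 12.1787.
Expenditure on x: 4.2·4.6024 = 19.33; share = 0.2974.

share on x = 0.2974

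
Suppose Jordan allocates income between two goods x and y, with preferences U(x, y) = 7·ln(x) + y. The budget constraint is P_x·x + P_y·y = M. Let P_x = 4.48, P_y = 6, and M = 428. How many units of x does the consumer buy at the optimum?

x* = 9.375

MU_x = 7/x, MU_y = 1. Tangency: 7/x = P_x/P_y.
So x*(P_x,P_y) = 7·P_y/P_x, independent of income; and y* = (M − 7·P_y)/P_y.
At the given prices: x* = 7·6/4.48 = 9.375.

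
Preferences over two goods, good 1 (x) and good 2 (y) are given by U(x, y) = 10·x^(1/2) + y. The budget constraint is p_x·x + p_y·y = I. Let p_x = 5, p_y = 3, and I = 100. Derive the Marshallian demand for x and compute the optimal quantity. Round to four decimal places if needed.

x* = 9

Plugging in: x* = (5·3/5)² = 9.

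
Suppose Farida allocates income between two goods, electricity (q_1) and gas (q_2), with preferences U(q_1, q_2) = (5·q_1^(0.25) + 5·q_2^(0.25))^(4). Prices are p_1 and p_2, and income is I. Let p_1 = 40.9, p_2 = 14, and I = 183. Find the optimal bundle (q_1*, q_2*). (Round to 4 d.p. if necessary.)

q_1* = 1.8416, q_2* = 7.6912

MRS = MU_q_1/MU_q_2 = (q_2/q_1)^(0.75). Set equal to p_1/p_2.
Hence q_2/q_1 = (p_1/p_2)^(1/(0.75)), i.e. raised to the 4/3 power.
With the ratio pinned down, the budget gives q_1* = I/(p_1 + p_2·(q_2/q_1)) and q_2* = (q_2/q_1)·q_1*.
Numerically q_2/q_1 = 4.176319, so q_1* = 183/(40.9 + 14·4.176319) = 1.8416 and q_2* = 4.176319·1.8416 = 7.6912.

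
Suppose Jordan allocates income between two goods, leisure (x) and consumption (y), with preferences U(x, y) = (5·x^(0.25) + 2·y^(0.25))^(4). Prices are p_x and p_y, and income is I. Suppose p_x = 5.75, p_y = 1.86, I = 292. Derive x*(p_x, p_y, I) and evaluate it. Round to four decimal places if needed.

x* = 35.5288

Substitute y = (y/x)·x into the budget: x* = I/(p_x + p_y·(y/x)).
Numerically y/x = 1.327251, so x* = 292/(5.75 + 1.86·1.327251) = 35.5288.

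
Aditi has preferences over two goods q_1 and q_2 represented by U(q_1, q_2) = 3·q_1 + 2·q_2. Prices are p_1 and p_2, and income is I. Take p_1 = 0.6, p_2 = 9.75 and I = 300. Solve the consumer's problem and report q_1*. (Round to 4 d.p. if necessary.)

Perfect substitutes: compare marginal utility per dollar. 3/p_1 vs 2/p_2 → 5 vs 0.2051.
q_1 gives more utility per dollar, so spend all income on q_1: q_1* = I/p_1, q_2* = 0.
Numerically: q_1* = 500, q_2* = 0.

q_1* = 500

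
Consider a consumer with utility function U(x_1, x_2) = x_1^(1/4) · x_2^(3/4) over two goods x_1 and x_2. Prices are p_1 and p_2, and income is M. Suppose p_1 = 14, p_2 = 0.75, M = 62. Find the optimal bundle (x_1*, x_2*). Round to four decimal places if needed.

The MRS is (1/3)·x_2/x_1. Set MRS = p_1/p_2.
Rearranging, p_2·x_2 = 3·p_1·x_1. Substituting into the budget gives p_1·x_1·(1 + 3) = M.
Demand: x_1*(p_1,p_2,M) = 0.25·M/p_1 and x_2* = 0.75·M/p_2.
At p_1=14, p_2=0.75, M=62: x_1* = 0.25·62/14 = 1.1071, x_2* = 62.

x_1* = 1.1071, x_2* = 62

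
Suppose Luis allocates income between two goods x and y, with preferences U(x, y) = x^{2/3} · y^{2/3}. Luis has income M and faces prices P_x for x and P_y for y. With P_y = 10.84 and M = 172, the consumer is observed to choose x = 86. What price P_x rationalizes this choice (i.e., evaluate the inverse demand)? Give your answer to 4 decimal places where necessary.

The MRS is y/x. Set MRS = P_x/P_y.
Rearranging, P_y·y = P_x·x. Substituting into the budget gives P_x·x·(1 + 1) = M.
Demand: x*(P_x,P_y,M) = 0.5·M/P_x and y* = 0.5·M/P_y.
Set x* = 86 in the demand function and solve for P_x: P_x = 1.

P_x = 1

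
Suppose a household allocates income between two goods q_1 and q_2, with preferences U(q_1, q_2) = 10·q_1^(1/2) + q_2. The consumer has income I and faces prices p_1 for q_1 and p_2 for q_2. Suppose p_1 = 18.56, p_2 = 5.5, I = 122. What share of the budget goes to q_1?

share on q_1 = 0.334

MU_q_1 = 5/√q_1, MU_q_2 = 1. Tangency: 5/√q_1 = p_1/p_2.
Solve: √q_1 = 5·p_2/p_1, so q_1*(p_1,p_2) = (5·p_2/p_1)², and q_2* = (I − p_1·q_1*)/p_2.
Plugging in: q_1* = (5·5.5/18.56)² = 2.1954, q_2* = 14.7734.
Expenditure on q_1: 18.56·2.1954 = 40.7462; share = 0.334.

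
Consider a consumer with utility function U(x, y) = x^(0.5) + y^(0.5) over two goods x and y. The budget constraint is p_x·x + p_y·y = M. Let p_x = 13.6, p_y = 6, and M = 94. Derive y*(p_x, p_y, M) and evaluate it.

MU_x ∝ x^(-0.5), MU_y ∝ y^(-0.5), so MRS = (y/x)^(0.5) = p_x/p_y.
Solve for the ratio: y/x = [p_x/p_y]^(2).
Substitute y = (y/x)·x into the budget: x* = M/(p_x + p_y·(y/x)).
Numerically y/x = 5.137778, so x* = 94/(13.6 + 6·5.137778) = 2.1158 and y* = 5.137778·2.1158 = 10.8707.

y* = 10.8707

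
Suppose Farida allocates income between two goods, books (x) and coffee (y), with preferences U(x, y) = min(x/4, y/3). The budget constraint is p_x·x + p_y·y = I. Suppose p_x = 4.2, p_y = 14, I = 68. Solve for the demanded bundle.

Leontief preferences: the optimum is at the kink where x/4 = y/3, i.e. y = (3/4)·x.
Budget: p_x·x + p_y·(3/4)·x = I, so (4·p_x + 3·p_y)·x = 4·I.
Demand: x*(p_x,p_y,I) = 4·I/(4·p_x + 3·p_y), y* = 3·I/(4·p_x + 3·p_y).
Here 4·4.2 + 3·14 = 58.8, giving x* = 4.6259 and y* = 3.4694.

x* = 4.6259, y* = 3.4694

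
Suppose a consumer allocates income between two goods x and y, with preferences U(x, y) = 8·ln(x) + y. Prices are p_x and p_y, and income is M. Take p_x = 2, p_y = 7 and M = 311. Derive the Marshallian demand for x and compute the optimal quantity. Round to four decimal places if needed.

x* = 28

MU_x = 8/x, MU_y = 1. Tangency: 8/x = p_x/p_y.
So x*(p_x,p_y) = 8·p_y/p_x, independent of income; and y* = (M − 8·p_y)/p_y.
At the given prices: x* = 8·7/2 = 28.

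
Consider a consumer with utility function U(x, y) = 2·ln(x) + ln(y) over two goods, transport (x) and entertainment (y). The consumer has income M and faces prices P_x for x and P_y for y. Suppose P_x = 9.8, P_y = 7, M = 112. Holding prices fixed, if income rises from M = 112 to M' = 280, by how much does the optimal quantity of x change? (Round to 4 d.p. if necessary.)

Δx* = 11.4286

The MRS is 2·y/x. Set MRS = P_x/P_y.
Rearranging, P_y·y = (1/2)·P_x·x. Substituting into the budget gives P_x·x·(1 + (1/2)) = M.
Demand: x*(P_x,P_y,M) = 2/3·M/P_x and y* = 1/3·M/P_y.
At P_x=9.8, P_y=7, M=112: x* = 2/3·112/9.8 = 7.619.
At M' = 280: x* = 19.0476. Change: 19.0476 − 7.619 = 11.4286.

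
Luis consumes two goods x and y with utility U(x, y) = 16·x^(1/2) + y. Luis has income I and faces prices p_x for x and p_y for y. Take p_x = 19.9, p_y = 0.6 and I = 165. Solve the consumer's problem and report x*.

x* = 0.0582

Solve: √x = 8·p_y/p_x, so x*(p_x,p_y) = (8·p_y/p_x)², and y* = (I − p_x·x*)/p_y.
Plugging in: x* = (8·0.6/19.9)² = 0.0582.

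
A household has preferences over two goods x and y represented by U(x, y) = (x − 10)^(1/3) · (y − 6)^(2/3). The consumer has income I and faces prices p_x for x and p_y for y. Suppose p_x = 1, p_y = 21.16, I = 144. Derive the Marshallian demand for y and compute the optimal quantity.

y* = 6.2218

Let x' = x−10, y' = y−6. MRS = (1/2)·y'/x' = p_x/p_y.
After buying the subsistence bundle (10, 6), a share 1/3 of the remaining income goes to x: x* = 10 + 1/3·(I − 10p_x − 6p_y)/p_x.
Discretionary income = 144 − 10·1 − 6·21.16 = 7.04; y* = 6 + 2/3·7.04/21.16 = 6.2218.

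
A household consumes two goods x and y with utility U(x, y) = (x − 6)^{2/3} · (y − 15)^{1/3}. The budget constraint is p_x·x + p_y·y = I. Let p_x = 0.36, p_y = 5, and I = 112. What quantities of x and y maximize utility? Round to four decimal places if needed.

x* = 70.5185, y* = 17.3227

MRS = 2·(y−15)/(x−6). Tangency with p_x/p_y gives y−15 = (1/2)·(p_x/p_y)·(x−6).
After buying the subsistence bundle (6, 15), a share 2/3 of the remaining income goes to x: x* = 6 + 2/3·(I − 6p_x − 15p_y)/p_x.
Discretionary income = 112 − 6·0.36 − 15·5 = 34.84; x* = 6 + 2/3·34.84/0.36 = 70.5185; y* = 15 + 1/3·34.84/5 = 17.3227.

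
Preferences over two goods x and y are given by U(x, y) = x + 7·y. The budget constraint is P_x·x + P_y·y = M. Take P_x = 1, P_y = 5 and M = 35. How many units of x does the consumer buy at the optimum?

x* = 0

Perfect substitutes: compare marginal utility per dollar. 1/P_x vs 7/P_y → 1 vs 1.4.
y gives more utility per dollar, so spend all income on y: y* = M/P_y, x* = 0.
Numerically: x* = 0, y* = 7.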